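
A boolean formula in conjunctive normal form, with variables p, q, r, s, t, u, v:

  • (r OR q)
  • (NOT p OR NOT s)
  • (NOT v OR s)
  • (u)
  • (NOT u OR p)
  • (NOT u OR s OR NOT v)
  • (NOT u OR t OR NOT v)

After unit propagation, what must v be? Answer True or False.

False

(u) stands alone — u = True.
In (NOT u OR p), NOT u is now false; p must hold, so p = True.
(NOT s OR NOT p): since p = True, the clause reduces to (NOT s). s = False.
(NOT v OR s): since s = False, the clause reduces to (NOT v). v = False.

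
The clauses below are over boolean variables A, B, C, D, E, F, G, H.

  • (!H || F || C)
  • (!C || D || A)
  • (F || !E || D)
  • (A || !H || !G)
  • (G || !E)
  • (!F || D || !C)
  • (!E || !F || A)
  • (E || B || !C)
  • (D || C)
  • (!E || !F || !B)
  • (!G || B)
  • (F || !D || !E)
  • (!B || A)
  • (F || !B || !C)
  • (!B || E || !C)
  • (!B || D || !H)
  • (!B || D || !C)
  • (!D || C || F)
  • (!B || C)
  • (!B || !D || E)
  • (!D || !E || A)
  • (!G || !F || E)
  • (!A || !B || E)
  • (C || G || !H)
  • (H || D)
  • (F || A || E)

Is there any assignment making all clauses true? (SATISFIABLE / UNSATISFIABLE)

SATISFIABLE

Set A = False and propagate.
  then B is forced to False.
  then G is forced to False.
  then E is forced to False.
  then C is forced to False.
  then D is forced to True.
  then F is forced to True.
  then H is forced to False.
So A=False, B=False, C=False, D=True, E=False, F=True, G=False, H=False is a satisfying assignment.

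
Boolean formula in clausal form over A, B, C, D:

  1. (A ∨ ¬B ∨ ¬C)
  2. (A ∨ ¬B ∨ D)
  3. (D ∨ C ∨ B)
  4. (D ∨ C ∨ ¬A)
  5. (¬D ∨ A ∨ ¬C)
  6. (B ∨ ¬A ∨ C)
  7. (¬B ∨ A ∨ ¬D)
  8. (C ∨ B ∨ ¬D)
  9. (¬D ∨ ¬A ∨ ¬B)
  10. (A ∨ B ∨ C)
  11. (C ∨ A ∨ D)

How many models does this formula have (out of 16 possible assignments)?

The models are:
  A=F B=F C=T D=F
  A=T B=F C=T D=F
  A=T B=F C=T D=T
  A=T B=T C=T D=F
Count: 4.

4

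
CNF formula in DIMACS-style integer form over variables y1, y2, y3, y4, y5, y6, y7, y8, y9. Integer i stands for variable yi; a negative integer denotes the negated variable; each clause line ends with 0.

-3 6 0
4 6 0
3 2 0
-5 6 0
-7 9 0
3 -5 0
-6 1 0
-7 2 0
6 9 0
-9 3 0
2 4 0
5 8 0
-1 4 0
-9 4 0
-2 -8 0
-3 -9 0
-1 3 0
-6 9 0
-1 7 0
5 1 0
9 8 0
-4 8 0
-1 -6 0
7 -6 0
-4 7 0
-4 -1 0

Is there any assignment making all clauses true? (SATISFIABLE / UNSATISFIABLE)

UNSATISFIABLE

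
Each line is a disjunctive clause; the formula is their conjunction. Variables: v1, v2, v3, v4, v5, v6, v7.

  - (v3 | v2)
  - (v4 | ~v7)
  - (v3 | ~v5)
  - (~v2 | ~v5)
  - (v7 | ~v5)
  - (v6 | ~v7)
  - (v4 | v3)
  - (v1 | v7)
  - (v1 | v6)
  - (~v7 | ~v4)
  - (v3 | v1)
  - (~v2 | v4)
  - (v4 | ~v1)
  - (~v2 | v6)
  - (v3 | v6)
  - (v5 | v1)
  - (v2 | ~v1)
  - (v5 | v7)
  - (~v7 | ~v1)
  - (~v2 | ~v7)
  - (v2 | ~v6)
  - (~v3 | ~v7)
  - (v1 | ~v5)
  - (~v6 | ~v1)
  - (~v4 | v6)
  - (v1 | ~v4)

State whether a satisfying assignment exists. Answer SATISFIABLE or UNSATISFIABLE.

v1 = True:
  propagation gives v4=True, v7=False, v5=False; an empty clause results — contradiction.
v1 = False:
  propagation gives v7=True, v4=True; an empty clause results — contradiction.
Every branch closes, so no satisfying assignment exists.

UNSATISFIABLE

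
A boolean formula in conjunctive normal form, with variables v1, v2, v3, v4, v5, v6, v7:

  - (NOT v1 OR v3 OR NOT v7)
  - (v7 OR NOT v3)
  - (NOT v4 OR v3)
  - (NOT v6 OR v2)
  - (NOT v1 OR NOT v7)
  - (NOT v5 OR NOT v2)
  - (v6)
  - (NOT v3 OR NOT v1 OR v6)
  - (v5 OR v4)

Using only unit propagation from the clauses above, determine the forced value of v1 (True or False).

False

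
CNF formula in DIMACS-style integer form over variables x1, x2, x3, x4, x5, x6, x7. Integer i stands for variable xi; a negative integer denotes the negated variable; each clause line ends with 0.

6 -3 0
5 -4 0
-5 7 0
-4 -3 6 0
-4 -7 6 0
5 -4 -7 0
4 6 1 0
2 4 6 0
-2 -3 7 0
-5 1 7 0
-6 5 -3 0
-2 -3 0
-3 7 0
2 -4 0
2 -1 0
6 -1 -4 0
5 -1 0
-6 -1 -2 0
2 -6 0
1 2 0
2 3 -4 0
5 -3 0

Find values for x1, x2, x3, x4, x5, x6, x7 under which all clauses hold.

x1=False  x2=True  x3=False  x4=True  x5=True  x6=True  x7=True

Check each clause:
  1. (x6 OR NOT x3) — NOT x3 is true.
  2. (x5 OR NOT x4) — x5 is true.
  3. (x7 OR NOT x5) — x7 is true.
  4. (NOT x3 OR NOT x4 OR x6) — NOT x3 is true.
  5. (NOT x4 OR x6 OR NOT x7) — x6 is true.
  6. (NOT x7 OR x5 OR NOT x4) — x5 is true.
  7. (x6 OR x1 OR x4) — x4 is true.
  8. (x2 OR x4 OR x6) — x2 is true.
  9. (x7 OR NOT x3 OR NOT x2) — NOT x3 is true.
  10. (NOT x5 OR x1 OR x7) — x7 is true.
  11. (NOT x3 OR x5 OR NOT x6) — NOT x3 is true.
  12. (NOT x3 OR NOT x2) — NOT x3 is true.
  13. (NOT x3 OR x7) — NOT x3 is true.
  14. (NOT x4 OR x2) — x2 is true.
  15. (x2 OR NOT x1) — x2 is true.
  16. (x6 OR NOT x4 OR NOT x1) — x6 is true.
  17. (NOT x1 OR x5) — x5 is true.
  18. (NOT x1 OR NOT x6 OR NOT x2) — NOT x1 is true.
  19. (NOT x6 OR x2) — x2 is true.
  20. (x2 OR x1) — x2 is true.
  21. (x2 OR x3 OR NOT x4) — x2 is true.
  22. (NOT x3 OR x5) — x5 is true.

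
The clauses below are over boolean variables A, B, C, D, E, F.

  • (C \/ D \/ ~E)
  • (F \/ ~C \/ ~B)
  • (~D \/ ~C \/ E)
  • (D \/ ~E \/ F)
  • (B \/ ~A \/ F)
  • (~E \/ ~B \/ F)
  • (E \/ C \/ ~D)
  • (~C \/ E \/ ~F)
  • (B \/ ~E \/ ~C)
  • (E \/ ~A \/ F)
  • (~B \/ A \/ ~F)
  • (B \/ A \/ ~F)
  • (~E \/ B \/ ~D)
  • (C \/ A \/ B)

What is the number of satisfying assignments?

7

Satisfying assignments:
  A=0 B=0 C=1 D=0 E=0 F=0
  A=0 B=1 C=0 D=0 E=0 F=0
  A=1 B=0 C=0 D=0 E=0 F=1
  A=1 B=1 C=0 D=0 E=0 F=1
  A=1 B=1 C=0 D=1 E=1 F=1
  A=1 B=1 C=1 D=0 E=1 F=1
  A=1 B=1 C=1 D=1 E=1 F=1
That's 7 in total.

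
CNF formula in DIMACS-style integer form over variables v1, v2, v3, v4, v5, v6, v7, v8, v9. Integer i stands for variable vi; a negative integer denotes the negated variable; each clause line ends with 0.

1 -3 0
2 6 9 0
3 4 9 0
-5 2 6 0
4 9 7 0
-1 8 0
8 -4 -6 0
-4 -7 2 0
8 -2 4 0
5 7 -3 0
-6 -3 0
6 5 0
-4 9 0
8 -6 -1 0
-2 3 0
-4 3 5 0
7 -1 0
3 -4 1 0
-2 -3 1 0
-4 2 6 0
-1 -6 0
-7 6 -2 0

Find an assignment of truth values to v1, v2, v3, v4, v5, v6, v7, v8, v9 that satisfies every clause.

v1=False, v2=False, v3=False, v4=False, v5=True, v6=True, v7=True, v8=True, v9=True

Pure literal: v8 appears only positively; assign v8 = True.
Pure literal: v9 appears only positively; assign v9 = True.
Branch on v1: take v1 = False.
  then v3 is forced to False.
  then v2 is forced to False.
  then v4 is forced to False.
Try v5 = True.
  then v6 is forced to True.
v7 is now unconstrained; take v7 = True.
Every clause has at least one true literal under this assignment.
Check each clause:
  1. (NOT v3 OR v1) — NOT v3 is true.
  2. (v6 OR v9 OR v2) — v9 is true.
  3. (v9 OR v3 OR v4) — v9 is true.
  4. (NOT v5 OR v6 OR v2) — v6 is true.
  5. (v4 OR v9 OR v7) — v9 is true.
  6. (v8 OR NOT v1) — v8 is true.
  7. (NOT v6 OR NOT v4 OR v8) — v8 is true.
  8. (v2 OR NOT v4 OR NOT v7) — NOT v4 is true.
  9. (NOT v2 OR v8 OR v4) — v8 is true.
  10. (NOT v3 OR v7 OR v5) — NOT v3 is true.
  11. (NOT v3 OR NOT v6) — NOT v3 is true.
  12. (v5 OR v6) — v5 is true.
  13. (NOT v4 OR v9) — v9 is true.
  14. (NOT v6 OR v8 OR NOT v1) — v8 is true.
  15. (NOT v2 OR v3) — NOT v2 is true.
  16. (v5 OR NOT v4 OR v3) — NOT v4 is true.
  17. (NOT v1 OR v7) — NOT v1 is true.
  18. (NOT v4 OR v1 OR v3) — NOT v4 is true.
  19. (NOT v3 OR v1 OR NOT v2) — NOT v3 is true.
  20. (v6 OR NOT v4 OR v2) — NOT v4 is true.
  21. (NOT v6 OR NOT v1) — NOT v1 is true.
  22. (v6 OR NOT v2 OR NOT v7) — NOT v2 is true.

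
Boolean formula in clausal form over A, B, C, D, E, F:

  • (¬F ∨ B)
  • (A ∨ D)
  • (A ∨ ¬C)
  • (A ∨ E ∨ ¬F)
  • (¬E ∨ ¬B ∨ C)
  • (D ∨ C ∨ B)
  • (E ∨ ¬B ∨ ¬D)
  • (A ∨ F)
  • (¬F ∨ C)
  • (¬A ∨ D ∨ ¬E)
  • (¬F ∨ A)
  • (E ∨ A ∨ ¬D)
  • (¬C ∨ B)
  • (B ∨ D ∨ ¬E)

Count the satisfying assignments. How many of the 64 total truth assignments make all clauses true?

The models are:
  A=1 B=0 C=0 D=1 E=0 F=0
  A=1 B=0 C=0 D=1 E=1 F=0
  A=1 B=1 C=0 D=0 E=0 F=0
  A=1 B=1 C=1 D=0 E=0 F=0
  A=1 B=1 C=1 D=0 E=0 F=1
  A=1 B=1 C=1 D=1 E=1 F=0
  A=1 B=1 C=1 D=1 E=1 F=1
That's 7 in total.

7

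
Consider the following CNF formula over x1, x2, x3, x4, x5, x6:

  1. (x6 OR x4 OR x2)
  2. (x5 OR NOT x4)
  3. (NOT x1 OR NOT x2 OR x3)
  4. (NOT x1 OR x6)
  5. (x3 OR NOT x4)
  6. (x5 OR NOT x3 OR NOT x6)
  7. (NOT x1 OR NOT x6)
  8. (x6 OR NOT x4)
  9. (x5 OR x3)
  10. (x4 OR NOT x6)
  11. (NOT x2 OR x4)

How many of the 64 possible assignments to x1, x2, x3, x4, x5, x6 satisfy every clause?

2

Satisfying assignments:
  x1=0 x2=0 x3=1 x4=1 x5=1 x6=1
  x1=0 x2=1 x3=1 x4=1 x5=1 x6=1
Count: 2.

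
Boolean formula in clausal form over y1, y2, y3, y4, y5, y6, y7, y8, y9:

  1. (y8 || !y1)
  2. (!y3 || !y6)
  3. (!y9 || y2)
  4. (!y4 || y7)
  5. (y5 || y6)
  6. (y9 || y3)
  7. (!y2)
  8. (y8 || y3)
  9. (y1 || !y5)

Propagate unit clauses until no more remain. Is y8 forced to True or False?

(!y2) stands alone — y2 = False.
In (!y9 || y2), y2 is now false; !y9 must hold, so y9 = False.
From (y9 || y3) and y9 = False: y3 = True.
(!y3 || !y6): since y3 = True, the clause reduces to (!y6). y6 = False.
(y6 || y5) with y6 = False leaves only y5, so y5 = True.
(y1 || !y5): since y5 = True, the clause reduces to (y1). y1 = True.
From (!y1 || y8) and y1 = True: y8 = True.

True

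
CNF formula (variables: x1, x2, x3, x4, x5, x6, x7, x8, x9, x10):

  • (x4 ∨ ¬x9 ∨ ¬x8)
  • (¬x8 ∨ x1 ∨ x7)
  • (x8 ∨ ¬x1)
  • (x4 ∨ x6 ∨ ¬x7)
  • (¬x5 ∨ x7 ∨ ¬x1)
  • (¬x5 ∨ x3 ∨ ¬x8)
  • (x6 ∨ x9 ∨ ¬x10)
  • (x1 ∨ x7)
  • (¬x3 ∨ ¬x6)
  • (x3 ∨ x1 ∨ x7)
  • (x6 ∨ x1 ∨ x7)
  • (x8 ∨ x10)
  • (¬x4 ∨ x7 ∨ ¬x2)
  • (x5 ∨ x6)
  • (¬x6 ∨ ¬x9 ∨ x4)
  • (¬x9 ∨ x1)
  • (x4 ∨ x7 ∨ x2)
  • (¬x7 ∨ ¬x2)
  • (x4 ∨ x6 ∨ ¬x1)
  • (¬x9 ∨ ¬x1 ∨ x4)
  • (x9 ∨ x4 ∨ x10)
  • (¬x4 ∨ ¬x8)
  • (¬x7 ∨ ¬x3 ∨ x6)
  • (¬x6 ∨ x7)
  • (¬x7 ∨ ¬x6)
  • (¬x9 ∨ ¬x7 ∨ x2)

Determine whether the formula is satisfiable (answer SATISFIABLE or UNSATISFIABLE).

UNSATISFIABLE

x7 = True:
  propagation gives x2=False, x6=False, x4=True, x5=True; an empty clause results — contradiction.
x7 = False:
  propagation gives x1=True, x8=True, x5=False, x6=True; an empty clause results — contradiction.
Every branch closes, so no satisfying assignment exists.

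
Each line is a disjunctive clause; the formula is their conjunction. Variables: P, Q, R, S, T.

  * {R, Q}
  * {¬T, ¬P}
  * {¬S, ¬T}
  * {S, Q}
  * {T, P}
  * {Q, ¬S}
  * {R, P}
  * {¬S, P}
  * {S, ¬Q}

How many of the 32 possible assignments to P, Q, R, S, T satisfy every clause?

Satisfying assignments:
  P=1 Q=1 R=0 S=1 T=0
  P=1 Q=1 R=1 S=1 T=0
That's 2 in total.

2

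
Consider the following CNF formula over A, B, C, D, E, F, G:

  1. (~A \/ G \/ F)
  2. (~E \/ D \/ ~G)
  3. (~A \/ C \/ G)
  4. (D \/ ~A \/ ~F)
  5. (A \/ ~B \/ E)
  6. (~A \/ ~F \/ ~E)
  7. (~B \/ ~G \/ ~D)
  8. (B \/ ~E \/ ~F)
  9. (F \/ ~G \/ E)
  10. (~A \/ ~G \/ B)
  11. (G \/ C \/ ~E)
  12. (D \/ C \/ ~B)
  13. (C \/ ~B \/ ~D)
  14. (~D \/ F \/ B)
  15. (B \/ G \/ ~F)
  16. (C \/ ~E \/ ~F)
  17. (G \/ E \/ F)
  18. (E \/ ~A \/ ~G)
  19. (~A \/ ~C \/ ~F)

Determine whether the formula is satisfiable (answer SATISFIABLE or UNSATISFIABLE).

SATISFIABLE

Try A = False.
Branch on B: take B = False.
For the remaining variables, C = False, D = False, E = False, F = True, G = True works.
So A=0, B=0, C=0, D=0, E=0, F=1, G=1 is a satisfying assignment.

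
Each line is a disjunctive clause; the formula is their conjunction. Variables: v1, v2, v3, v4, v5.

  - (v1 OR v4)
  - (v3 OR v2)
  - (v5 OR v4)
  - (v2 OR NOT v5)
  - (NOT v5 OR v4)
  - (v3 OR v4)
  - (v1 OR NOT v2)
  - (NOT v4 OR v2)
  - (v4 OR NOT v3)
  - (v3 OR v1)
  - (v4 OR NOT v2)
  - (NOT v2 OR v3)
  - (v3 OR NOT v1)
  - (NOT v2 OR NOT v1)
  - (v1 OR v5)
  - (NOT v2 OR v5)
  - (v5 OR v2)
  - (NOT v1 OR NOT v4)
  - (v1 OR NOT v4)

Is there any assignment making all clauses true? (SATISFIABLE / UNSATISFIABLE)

v2 = True:
  propagation gives v1=True; an empty clause results — contradiction.
v2 = False:
  propagation gives v3=True, v5=False; an empty clause results — contradiction.
Every branch closes, so no satisfying assignment exists.

UNSATISFIABLE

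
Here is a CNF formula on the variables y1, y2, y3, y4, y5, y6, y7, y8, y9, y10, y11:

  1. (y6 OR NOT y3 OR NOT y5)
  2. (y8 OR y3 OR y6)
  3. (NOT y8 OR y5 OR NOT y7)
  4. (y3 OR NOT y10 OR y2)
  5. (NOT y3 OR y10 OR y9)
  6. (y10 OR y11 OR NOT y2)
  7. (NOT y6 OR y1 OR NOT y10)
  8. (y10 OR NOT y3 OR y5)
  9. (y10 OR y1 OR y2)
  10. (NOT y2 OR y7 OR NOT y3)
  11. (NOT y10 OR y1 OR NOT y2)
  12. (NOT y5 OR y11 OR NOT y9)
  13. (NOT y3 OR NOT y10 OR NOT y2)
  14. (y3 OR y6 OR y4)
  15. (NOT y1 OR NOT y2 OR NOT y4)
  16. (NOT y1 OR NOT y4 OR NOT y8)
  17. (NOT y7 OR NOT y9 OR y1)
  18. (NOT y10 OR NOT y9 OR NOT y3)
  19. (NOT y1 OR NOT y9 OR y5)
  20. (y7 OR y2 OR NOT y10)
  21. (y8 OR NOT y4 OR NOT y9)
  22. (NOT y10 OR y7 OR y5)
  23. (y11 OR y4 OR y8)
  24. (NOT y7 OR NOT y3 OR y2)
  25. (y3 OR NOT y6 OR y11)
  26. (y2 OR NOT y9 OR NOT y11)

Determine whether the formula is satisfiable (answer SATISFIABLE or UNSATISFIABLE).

Set y1 = True and propagate.
Branch on y2: take y2 = True.
  then y4 is forced to False.
Set y3 = False and propagate.
  then y6 is forced to True.
  then y11 is forced to True.
For the remaining variables, y5 = False, y7 = False, y8 = True, y9 = False, y10 = False works.
So y1=True, y2=True, y3=False, y4=False, y5=False, y6=True, y7=False, y8=True, y9=False, y10=False, y11=True is a satisfying assignment.

SATISFIABLE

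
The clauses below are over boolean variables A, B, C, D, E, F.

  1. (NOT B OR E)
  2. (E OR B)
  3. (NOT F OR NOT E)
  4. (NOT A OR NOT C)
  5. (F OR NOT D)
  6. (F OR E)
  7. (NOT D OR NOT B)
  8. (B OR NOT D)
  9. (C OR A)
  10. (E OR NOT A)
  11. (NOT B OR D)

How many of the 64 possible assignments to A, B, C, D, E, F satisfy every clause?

The models are:
  A=0 B=0 C=1 D=0 E=1 F=0
  A=1 B=0 C=0 D=0 E=1 F=0
Count: 2.

2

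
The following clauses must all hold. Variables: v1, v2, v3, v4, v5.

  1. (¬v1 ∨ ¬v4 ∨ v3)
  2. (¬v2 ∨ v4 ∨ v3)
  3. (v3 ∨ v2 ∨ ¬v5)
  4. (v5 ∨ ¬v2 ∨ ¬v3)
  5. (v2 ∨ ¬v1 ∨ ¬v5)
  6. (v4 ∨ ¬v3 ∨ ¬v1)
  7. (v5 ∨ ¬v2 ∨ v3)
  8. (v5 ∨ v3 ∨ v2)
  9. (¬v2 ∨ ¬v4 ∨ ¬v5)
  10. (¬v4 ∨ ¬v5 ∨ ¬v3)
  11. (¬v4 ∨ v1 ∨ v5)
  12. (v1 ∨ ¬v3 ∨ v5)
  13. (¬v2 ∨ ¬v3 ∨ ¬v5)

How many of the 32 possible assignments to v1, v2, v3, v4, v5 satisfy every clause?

2

The models are:
  v1=0 v2=0 v3=1 v4=0 v5=1
  v1=1 v2=0 v3=1 v4=1 v5=0
Count: 2.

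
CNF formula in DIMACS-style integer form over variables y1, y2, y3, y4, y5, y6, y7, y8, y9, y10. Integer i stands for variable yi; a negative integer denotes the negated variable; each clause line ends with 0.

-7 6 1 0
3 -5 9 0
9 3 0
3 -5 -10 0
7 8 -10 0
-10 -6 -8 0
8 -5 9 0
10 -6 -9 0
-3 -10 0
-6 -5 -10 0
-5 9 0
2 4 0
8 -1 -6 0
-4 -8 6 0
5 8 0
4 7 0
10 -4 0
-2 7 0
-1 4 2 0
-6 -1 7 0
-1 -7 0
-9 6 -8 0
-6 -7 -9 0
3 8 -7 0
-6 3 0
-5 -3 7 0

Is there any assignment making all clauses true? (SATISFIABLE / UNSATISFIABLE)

SATISFIABLE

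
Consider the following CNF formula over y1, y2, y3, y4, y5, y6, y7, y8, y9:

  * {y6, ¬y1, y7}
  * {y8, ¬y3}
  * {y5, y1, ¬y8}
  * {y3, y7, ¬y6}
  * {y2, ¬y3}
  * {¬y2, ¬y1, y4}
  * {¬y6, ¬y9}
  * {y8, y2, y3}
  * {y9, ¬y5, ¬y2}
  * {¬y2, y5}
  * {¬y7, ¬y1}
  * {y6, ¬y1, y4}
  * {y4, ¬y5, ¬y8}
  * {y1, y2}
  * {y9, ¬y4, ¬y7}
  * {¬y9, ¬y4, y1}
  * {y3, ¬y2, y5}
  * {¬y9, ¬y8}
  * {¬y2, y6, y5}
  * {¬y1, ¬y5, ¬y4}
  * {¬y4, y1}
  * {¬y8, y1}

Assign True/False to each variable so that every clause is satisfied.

y1=0, y2=1, y3=0, y4=0, y5=1, y6=0, y7=0, y8=0, y9=1

Try y1 = False.
  then y2 is forced to True.
  then y5 is forced to True.
  then y9 is forced to True.
  then y6 is forced to False.
  then y4 is forced to False.
  then y8 is forced to False.
  then y3 is forced to False.
y7 is now unconstrained; take y7 = False.
Every clause has at least one true literal under this assignment.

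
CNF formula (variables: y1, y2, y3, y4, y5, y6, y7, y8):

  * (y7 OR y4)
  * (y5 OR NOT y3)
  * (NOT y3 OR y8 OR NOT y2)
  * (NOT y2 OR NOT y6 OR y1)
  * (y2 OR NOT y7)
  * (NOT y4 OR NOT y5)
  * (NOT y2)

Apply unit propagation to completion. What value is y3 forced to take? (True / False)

False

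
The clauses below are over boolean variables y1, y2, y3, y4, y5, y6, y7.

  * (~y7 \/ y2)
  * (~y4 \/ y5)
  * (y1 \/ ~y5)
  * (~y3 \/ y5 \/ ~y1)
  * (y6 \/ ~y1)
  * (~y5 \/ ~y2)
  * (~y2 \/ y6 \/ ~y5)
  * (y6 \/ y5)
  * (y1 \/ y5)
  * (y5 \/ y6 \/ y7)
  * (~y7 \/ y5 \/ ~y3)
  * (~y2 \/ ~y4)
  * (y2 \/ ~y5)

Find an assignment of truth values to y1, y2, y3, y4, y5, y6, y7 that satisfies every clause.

y1 = T, y2 = T, y3 = F, y4 = F, y5 = F, y6 = T, y7 = F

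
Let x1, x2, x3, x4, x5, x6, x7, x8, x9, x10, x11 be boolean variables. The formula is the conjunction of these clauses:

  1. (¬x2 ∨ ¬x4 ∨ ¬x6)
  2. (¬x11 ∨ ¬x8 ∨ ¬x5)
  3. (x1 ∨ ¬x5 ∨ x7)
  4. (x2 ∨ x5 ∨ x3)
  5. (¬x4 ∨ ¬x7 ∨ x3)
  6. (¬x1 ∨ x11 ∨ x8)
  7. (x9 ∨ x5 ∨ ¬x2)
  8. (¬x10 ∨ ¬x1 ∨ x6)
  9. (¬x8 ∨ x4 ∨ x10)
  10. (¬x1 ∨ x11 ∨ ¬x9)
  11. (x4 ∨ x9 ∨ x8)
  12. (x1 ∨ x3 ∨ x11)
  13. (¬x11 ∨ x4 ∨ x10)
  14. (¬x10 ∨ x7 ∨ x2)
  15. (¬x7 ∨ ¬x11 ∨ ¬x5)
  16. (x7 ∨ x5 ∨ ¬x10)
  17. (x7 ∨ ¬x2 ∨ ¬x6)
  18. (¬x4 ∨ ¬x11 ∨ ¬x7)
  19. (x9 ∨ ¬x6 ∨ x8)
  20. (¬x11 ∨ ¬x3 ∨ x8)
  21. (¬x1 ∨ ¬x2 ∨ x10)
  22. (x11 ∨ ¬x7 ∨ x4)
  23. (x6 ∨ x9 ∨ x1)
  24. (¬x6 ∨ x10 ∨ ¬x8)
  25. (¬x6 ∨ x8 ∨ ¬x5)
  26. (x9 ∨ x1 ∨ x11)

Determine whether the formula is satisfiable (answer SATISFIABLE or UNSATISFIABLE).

SATISFIABLE

Try x1 = False.
For the remaining variables, x2 = True, x3 = True, x4 = True, x5 = False, x6 = False, x7 = False, x8 = True, x9 = True, x10 = False, x11 = True works.
So x1=F, x2=T, x3=T, x4=T, x5=F, x6=F, x7=F, x8=T, x9=T, x10=F, x11=T is a satisfying assignment.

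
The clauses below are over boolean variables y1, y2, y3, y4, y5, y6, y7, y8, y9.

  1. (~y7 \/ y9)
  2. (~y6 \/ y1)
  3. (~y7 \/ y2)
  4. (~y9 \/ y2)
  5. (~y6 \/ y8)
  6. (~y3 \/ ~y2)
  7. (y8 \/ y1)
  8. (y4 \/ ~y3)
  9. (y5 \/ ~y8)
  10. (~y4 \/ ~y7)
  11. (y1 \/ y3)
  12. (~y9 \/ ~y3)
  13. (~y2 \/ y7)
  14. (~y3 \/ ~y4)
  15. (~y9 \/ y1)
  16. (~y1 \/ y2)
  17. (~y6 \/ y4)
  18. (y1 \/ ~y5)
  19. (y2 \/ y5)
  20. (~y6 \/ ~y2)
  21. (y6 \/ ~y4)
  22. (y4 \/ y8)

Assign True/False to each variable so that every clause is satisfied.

y1 = T, y2 = T, y3 = F, y4 = F, y5 = T, y6 = F, y7 = T, y8 = T, y9 = T

Branch on y1: take y1 = True.
  then y2 is forced to True.
  then y3 is forced to False.
  then y7 is forced to True.
  then y9 is forced to True.
  then y4 is forced to False.
  then y6 is forced to False.
  then y8 is forced to True.
  then y5 is forced to True.
Every clause has at least one true literal under this assignment.
Check each clause:
  1. (y9 \/ ~y7) — y9 is true.
  2. (y1 \/ ~y6) — y1 is true.
  3. (y2 \/ ~y7) — y2 is true.
  4. (~y9 \/ y2) — y2 is true.
  5. (~y6 \/ y8) — y8 is true.
  6. (~y3 \/ ~y2) — ~y3 is true.
  7. (y1 \/ y8) — y8 is true.
  8. (y4 \/ ~y3) — ~y3 is true.
  9. (~y8 \/ y5) — y5 is true.
  10. (~y7 \/ ~y4) — ~y4 is true.
  11. (y1 \/ y3) — y1 is true.
  12. (~y3 \/ ~y9) — ~y3 is true.
  13. (~y2 \/ y7) — y7 is true.
  14. (~y4 \/ ~y3) — ~y4 is true.
  15. (~y9 \/ y1) — y1 is true.
  16. (~y1 \/ y2) — y2 is true.
  17. (y4 \/ ~y6) — ~y6 is true.
  18. (y1 \/ ~y5) — y1 is true.
  19. (y2 \/ y5) — y2 is true.
  20. (~y6 \/ ~y2) — ~y6 is true.
  21. (~y4 \/ y6) — ~y4 is true.
  22. (y4 \/ y8) — y8 is true.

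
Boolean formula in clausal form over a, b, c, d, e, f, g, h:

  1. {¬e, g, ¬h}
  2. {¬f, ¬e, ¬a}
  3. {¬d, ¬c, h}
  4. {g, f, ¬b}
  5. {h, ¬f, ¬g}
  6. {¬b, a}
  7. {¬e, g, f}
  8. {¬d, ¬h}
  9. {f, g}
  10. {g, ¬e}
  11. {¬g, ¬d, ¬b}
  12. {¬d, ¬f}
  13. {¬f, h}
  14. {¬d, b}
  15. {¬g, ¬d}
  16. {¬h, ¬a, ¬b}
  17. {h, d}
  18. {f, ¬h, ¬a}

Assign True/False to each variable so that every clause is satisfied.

a = 1, b = 0, c = 0, d = 0, e = 0, f = 1, g = 1, h = 1

Pure literal: c appears only negated; assign c = False.
Pure literal: e appears only negated; assign e = False.
Try a = True.
Branch on b: take b = False.
  then d is forced to False.
  then h is forced to True.
  then f is forced to True.
g is now unconstrained; take g = True.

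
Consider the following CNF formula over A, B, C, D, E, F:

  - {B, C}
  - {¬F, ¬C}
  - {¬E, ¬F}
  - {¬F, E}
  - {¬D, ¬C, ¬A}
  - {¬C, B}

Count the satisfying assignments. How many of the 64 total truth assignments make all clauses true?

14

Case analysis on C and F:
  C=1, F=1: a clause becomes empty — 0.
  C=1, F=0: E free; 3 ways for (A,B,D) × 2^1 = 6.
  C=0, F=1: a clause becomes empty — 0.
  C=0, F=0: forces B=1; A, D, E free → 2^3 = 8.
Total: 0 + 6 + 0 + 8 = 14.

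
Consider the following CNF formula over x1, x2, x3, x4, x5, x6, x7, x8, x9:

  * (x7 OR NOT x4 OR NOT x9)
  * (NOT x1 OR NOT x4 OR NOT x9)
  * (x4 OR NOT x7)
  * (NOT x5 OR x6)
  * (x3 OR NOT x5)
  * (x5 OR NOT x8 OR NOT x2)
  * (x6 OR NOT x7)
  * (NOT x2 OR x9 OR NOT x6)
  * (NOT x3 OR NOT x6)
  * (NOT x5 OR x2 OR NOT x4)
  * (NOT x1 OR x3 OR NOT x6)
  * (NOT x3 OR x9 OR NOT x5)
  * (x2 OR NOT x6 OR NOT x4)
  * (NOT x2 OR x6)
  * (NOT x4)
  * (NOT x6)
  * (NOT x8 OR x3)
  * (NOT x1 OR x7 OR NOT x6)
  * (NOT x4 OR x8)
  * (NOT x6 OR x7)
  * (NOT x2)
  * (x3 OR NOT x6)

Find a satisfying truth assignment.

(NOT x4) is a unit clause, so x4 = False.
Unit propagation: (NOT x7) forces x7 = False.
(NOT x6) is a unit clause, so x6 = False.
Unit propagation: (NOT x5) forces x5 = False.
The clause (NOT x2) is unit: x2 must be False.
Pure literal: x3 appears only positively; assign x3 = True.
x1, x8, x9 are now unconstrained; take x1 = True, x8 = True, x9 = True.
Every clause has at least one true literal under this assignment.
Check each clause:
  1. (NOT x4 OR NOT x9 OR x7) — NOT x4 is true.
  2. (NOT x4 OR NOT x1 OR NOT x9) — NOT x4 is true.
  3. (x4 OR NOT x7) — NOT x7 is true.
  4. (x6 OR NOT x5) — NOT x5 is true.
  5. (NOT x5 OR x3) — x3 is true.
  6. (NOT x2 OR x5 OR NOT x8) — NOT x2 is true.
  7. (x6 OR NOT x7) — NOT x7 is true.
  8. (x9 OR NOT x6 OR NOT x2) — x9 is true.
  9. (NOT x3 OR NOT x6) — NOT x6 is true.
  10. (x2 OR NOT x5 OR NOT x4) — NOT x5 is true.
  11. (NOT x1 OR x3 OR NOT x6) — NOT x6 is true.
  12. (NOT x3 OR NOT x5 OR x9) — x9 is true.
  13. (NOT x4 OR NOT x6 OR x2) — NOT x6 is true.
  14. (x6 OR NOT x2) — NOT x2 is true.
  15. (NOT x4) — NOT x4 is true.
  16. (NOT x6) — NOT x6 is true.
  17. (NOT x8 OR x3) — x3 is true.
  18. (x7 OR NOT x1 OR NOT x6) — NOT x6 is true.
  19. (NOT x4 OR x8) — x8 is true.
  20. (NOT x6 OR x7) — NOT x6 is true.
  21. (NOT x2) — NOT x2 is true.
  22. (x3 OR NOT x6) — NOT x6 is true.

x1=True  x2=False  x3=True  x4=False  x5=False  x6=False  x7=False  x8=True  x9=True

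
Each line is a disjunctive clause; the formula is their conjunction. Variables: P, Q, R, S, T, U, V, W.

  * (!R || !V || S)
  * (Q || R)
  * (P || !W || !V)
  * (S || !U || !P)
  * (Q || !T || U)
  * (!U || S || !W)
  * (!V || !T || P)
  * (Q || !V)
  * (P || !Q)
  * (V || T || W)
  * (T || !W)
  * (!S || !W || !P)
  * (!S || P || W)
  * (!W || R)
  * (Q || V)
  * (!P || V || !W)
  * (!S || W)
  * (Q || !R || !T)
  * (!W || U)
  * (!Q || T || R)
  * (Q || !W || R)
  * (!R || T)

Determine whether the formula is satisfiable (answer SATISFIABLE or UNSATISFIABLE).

SATISFIABLE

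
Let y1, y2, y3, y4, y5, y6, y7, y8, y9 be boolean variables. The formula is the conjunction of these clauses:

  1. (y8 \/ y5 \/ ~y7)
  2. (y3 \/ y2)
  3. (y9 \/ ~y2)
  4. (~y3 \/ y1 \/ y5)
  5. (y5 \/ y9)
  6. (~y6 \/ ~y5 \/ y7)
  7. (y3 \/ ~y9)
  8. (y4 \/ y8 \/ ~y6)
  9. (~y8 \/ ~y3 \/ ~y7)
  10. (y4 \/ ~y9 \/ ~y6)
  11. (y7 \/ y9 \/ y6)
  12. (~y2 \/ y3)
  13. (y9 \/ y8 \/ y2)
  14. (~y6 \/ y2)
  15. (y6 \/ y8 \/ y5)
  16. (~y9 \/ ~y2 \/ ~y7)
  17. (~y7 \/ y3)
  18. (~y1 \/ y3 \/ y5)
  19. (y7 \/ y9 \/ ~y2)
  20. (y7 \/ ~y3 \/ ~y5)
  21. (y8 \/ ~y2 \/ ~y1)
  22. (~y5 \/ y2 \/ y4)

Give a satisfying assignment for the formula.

y1 = True, y2 = False, y3 = True, y4 = True, y5 = False, y6 = False, y7 = False, y8 = True, y9 = True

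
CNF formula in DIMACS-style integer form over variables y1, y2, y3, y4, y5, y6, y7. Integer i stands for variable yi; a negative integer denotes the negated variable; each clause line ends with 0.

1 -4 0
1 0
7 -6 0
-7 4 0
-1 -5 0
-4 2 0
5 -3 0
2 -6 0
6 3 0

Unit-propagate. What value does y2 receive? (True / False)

(y1) is a unit clause: y1 = True.
From (¬y1 ∨ ¬y5) and y1 = True: y5 = False.
From (¬y3 ∨ y5) and y5 = False: y3 = False.
(y6 ∨ y3) with y3 = False leaves only y6, so y6 = True.
From (y7 ∨ ¬y6) and y6 = True: y7 = True.
In (y4 ∨ ¬y7), ¬y7 is now false; y4 must hold, so y4 = True.
In (y2 ∨ ¬y4), ¬y4 is now false; y2 must hold, so y2 = True.

True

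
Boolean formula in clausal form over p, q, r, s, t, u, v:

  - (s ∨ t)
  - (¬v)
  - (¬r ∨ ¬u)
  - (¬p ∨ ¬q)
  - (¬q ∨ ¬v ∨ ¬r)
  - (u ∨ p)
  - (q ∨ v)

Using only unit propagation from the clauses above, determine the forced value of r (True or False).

False

(¬v) is a unit clause: v = False.
From (v ∨ q) and v = False: q = True.
From (¬p ∨ ¬q) and q = True: p = False.
(u ∨ p): since p = False, the clause reduces to (u). u = True.
(¬u ∨ ¬r): since u = True, the clause reduces to (¬r). r = False.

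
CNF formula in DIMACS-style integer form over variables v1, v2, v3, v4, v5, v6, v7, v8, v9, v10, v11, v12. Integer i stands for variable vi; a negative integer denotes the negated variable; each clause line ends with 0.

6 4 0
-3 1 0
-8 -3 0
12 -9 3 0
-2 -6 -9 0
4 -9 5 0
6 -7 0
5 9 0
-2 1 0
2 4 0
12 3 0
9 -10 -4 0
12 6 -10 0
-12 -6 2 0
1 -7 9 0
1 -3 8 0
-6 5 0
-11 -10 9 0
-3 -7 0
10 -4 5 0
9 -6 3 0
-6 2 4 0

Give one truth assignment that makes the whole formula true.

v1=0, v2=0, v3=0, v4=1, v5=1, v6=0, v7=0, v8=0, v9=0, v10=0, v11=0, v12=1

v5 occurs only positively in the remaining clauses — set v5 = True.
Pure literal: v7 appears only negated; assign v7 = False.
Try v1 = False.
  then v3 is forced to False.
  then v2 is forced to False.
  then v4 is forced to True.
  then v12 is forced to True.
  then v6 is forced to False.
Try v9 = False.
  then v10 is forced to False.
v8, v11 are now unconstrained; take v8 = False, v11 = False.
Every clause has at least one true literal under this assignment.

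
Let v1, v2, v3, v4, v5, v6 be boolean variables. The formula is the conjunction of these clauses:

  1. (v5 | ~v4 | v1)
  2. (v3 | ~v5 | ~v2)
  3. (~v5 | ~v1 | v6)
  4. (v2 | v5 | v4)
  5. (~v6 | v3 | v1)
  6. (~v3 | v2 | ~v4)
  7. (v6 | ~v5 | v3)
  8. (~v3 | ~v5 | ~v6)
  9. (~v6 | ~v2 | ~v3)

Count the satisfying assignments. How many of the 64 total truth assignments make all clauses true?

15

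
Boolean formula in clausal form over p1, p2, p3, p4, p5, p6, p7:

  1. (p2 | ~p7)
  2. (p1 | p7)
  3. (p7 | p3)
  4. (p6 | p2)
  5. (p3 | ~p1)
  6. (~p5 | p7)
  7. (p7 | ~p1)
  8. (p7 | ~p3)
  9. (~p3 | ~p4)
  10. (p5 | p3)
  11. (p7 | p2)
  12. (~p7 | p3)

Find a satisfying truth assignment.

p1=True, p2=True, p3=True, p4=False, p5=True, p6=False, p7=True

Pure literal: p2 appears only positively; assign p2 = True.
Pure literal: p4 appears only negated; assign p4 = False.
Branch on p1: take p1 = True.
  then p3 is forced to True.
  then p7 is forced to True.
p5, p6 are now unconstrained; take p5 = True, p6 = False.
Every clause has at least one true literal under this assignment.
Check each clause:
  1. (~p7 | p2) — p2 is true.
  2. (p1 | p7) — p1 is true.
  3. (p3 | p7) — p3 is true.
  4. (p6 | p2) — p2 is true.
  5. (~p1 | p3) — p3 is true.
  6. (p7 | ~p5) — p7 is true.
  7. (~p1 | p7) — p7 is true.
  8. (~p3 | p7) — p7 is true.
  9. (~p3 | ~p4) — ~p4 is true.
  10. (p3 | p5) — p3 is true.
  11. (p2 | p7) — p2 is true.
  12. (~p7 | p3) — p3 is true.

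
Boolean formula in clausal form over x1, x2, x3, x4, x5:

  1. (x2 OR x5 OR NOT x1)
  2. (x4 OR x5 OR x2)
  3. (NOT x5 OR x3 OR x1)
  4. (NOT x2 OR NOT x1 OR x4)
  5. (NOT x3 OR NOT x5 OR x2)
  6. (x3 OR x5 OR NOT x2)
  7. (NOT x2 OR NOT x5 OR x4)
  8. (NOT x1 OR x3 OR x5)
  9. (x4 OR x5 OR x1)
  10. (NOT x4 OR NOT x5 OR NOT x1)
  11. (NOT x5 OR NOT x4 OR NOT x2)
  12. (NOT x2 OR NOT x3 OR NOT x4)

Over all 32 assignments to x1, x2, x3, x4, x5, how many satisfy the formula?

3

Satisfying assignments:
  x1=F x2=F x3=F x4=T x5=F
  x1=F x2=F x3=T x4=T x5=F
  x1=T x2=F x3=F x4=F x5=T
That's 3 in total.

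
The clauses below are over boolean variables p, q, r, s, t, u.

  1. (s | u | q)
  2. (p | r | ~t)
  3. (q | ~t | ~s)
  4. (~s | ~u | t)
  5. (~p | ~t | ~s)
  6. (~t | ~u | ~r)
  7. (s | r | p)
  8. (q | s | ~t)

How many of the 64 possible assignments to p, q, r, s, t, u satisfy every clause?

Case analysis on s and t:
  s=1, t=1: remaining (p,q,r,u) ∈ {(0,1,1,0)} — 1.
  s=1, t=0: forces u=0; p, q, r free → 2^3 = 8.
  s=0, t=1: remaining (p,q,r,u) ∈ {(0,1,1,0); (1,1,0,0); (1,1,0,1); (1,1,1,0)} — 4.
  s=0, t=0: 9 of the 16 assignments to (p,q,r,u) work.
Total: 1 + 8 + 4 + 9 = 22.

22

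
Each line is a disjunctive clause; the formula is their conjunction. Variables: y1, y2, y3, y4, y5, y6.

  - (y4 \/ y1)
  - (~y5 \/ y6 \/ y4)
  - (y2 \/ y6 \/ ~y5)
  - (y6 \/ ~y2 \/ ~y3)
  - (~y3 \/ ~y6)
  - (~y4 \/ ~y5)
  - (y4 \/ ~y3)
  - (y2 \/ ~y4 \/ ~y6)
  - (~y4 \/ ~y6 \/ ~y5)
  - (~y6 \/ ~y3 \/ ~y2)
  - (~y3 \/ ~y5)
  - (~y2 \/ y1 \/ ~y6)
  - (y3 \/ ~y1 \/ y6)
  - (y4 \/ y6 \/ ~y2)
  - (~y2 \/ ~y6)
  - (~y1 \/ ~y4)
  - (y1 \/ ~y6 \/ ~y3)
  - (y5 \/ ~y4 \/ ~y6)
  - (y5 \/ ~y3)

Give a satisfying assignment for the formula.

y1=T  y2=F  y3=F  y4=F  y5=F  y6=T

Set y1 = True and propagate.
  then y4 is forced to False.
  then y3 is forced to False.
  then y6 is forced to True.
  then y2 is forced to False.
y5 is now unconstrained; take y5 = False.
Every clause has at least one true literal under this assignment.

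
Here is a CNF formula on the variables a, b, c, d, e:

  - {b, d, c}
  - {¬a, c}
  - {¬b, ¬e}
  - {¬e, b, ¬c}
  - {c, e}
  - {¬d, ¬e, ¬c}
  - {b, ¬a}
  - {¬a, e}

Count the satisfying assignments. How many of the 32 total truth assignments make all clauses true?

The models are:
  a=0 b=0 c=0 d=1 e=1
  a=0 b=0 c=1 d=0 e=0
  a=0 b=0 c=1 d=1 e=0
  a=0 b=1 c=1 d=0 e=0
  a=0 b=1 c=1 d=1 e=0
Count: 5.

5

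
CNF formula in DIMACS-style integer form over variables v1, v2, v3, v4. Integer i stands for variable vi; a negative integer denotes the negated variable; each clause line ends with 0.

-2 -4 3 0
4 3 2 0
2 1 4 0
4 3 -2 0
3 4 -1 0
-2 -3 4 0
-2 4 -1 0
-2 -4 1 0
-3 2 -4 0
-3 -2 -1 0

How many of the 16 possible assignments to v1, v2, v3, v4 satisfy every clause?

3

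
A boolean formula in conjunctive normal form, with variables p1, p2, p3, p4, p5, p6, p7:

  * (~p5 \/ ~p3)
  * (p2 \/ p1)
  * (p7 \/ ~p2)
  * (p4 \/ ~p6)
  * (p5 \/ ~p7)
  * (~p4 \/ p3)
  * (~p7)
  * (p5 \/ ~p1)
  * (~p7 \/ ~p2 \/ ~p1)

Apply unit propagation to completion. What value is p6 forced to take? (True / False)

False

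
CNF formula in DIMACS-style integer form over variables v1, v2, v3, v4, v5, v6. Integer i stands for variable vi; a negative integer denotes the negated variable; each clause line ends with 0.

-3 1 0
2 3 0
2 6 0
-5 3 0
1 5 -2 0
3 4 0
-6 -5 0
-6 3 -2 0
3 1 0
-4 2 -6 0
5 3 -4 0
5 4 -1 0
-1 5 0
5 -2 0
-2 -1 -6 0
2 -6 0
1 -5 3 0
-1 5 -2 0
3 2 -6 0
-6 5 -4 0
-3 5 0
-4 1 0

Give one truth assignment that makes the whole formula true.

v1=True, v2=True, v3=True, v4=True, v5=True, v6=False

Check each clause:
  1. {¬v3, v1} — v1 is true.
  2. {v3, v2} — v2 is true.
  3. {v6, v2} — v2 is true.
  4. {v3, ¬v5} — v3 is true.
  5. {¬v2, v1, v5} — v1 is true.
  6. {v4, v3} — v3 is true.
  7. {¬v6, ¬v5} — ¬v6 is true.
  8. {¬v2, v3, ¬v6} — ¬v6 is true.
  9. {v3, v1} — v1 is true.
  10. {¬v6, ¬v4, v2} — v2 is true.
  11. {v3, v5, ¬v4} — v3 is true.
  12. {v4, ¬v1, v5} — v4 is true.
  13. {¬v1, v5} — v5 is true.
  14. {v5, ¬v2} — v5 is true.
  15. {¬v2, ¬v1, ¬v6} — ¬v6 is true.
  16. {¬v6, v2} — ¬v6 is true.
  17. {v3, v1, ¬v5} — v1 is true.
  18. {¬v1, v5, ¬v2} — v5 is true.
  19. {¬v6, v2, v3} — v3 is true.
  20. {¬v4, ¬v6, v5} — ¬v6 is true.
  21. {¬v3, v5} — v5 is true.
  22. {¬v4, v1} — v1 is true.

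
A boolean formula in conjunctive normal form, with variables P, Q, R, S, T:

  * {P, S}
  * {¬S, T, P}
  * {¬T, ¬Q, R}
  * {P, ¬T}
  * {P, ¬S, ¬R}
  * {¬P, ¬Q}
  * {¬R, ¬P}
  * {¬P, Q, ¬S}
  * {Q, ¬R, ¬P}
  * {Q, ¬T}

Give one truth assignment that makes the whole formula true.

Try P = True.
  then Q is forced to False.
  then R is forced to False.
  then S is forced to False.
  then T is forced to False.

P=T, Q=F, R=F, S=F, T=F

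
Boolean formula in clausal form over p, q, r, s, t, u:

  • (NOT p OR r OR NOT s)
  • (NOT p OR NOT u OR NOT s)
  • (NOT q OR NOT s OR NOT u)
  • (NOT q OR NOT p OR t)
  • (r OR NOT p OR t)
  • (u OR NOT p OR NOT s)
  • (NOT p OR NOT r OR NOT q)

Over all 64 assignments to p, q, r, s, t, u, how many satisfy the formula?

36

Split on p, then s.
  p=T, s=T: a clause becomes empty — 0.
  p=T, s=F: u free; 4 ways for (q,r,t) × 2^1 = 8.
  p=F, s=T: r, t free; 3 ways for (q,u) × 2^2 = 12.
  p=F, s=F: q, r, t, u free → 2^4 = 16.
Total: 0 + 8 + 12 + 16 = 36.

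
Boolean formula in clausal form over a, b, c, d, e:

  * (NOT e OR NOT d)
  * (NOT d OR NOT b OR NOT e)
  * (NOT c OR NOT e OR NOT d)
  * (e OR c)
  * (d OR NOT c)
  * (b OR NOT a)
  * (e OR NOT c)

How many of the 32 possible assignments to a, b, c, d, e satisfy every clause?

3

The models are:
  a=0 b=0 c=0 d=0 e=1
  a=0 b=1 c=0 d=0 e=1
  a=1 b=1 c=0 d=0 e=1
Count: 3.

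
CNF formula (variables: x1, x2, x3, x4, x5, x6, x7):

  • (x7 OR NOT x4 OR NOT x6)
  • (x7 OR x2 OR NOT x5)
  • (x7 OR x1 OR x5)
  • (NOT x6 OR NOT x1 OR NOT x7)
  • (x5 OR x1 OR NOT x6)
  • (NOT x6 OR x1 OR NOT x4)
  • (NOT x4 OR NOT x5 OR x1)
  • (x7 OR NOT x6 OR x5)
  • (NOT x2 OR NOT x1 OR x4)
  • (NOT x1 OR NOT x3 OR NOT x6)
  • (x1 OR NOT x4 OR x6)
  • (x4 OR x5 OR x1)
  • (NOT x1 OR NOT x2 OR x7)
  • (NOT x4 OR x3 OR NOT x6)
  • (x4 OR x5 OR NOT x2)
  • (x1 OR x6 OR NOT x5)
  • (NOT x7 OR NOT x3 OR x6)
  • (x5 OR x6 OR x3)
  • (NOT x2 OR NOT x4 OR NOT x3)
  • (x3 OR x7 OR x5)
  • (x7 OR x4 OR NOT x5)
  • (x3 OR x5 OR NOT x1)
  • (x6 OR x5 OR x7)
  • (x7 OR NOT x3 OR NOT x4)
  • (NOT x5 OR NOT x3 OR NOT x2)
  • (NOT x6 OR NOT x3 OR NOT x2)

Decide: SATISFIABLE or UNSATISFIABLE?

Try x1 = False.
For the remaining variables, x2 = False, x3 = True, x4 = False, x5 = True, x6 = True, x7 = True works.
So x1 = False, x2 = False, x3 = True, x4 = False, x5 = True, x6 = True, x7 = True is a satisfying assignment.

SATISFIABLE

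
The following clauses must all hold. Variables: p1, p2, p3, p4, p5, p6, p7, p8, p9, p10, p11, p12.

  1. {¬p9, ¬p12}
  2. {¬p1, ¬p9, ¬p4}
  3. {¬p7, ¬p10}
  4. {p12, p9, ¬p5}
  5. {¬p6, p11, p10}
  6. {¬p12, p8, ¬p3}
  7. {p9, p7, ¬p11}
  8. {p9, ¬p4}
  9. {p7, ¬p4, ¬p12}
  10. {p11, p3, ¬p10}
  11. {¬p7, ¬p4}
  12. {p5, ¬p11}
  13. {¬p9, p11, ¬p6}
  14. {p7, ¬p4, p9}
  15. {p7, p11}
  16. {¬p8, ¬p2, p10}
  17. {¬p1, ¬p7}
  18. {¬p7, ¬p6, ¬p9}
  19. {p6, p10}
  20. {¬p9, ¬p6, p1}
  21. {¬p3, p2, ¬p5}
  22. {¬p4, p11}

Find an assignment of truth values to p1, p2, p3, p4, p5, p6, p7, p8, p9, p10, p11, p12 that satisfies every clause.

Set p1 = False and propagate.
Branch on p2: take p2 = True.
Try p3 = True.
The remaining clauses are satisfied by p4 = True, p5 = True, p6 = False, p7 = False, p8 = False, p9 = True, p10 = True, p11 = True, p12 = False.
Check each clause:
  1. {¬p9, ¬p12} — ¬p12 is true.
  2. {¬p1, ¬p9, ¬p4} — ¬p1 is true.
  3. {¬p10, ¬p7} — ¬p7 is true.
  4. {p12, ¬p5, p9} — p9 is true.
  5. {p11, ¬p6, p10} — ¬p6 is true.
  6. {¬p3, p8, ¬p12} — ¬p12 is true.
  7. {p7, ¬p11, p9} — p9 is true.
  8. {¬p4, p9} — p9 is true.
  9. {¬p4, ¬p12, p7} — ¬p12 is true.
  10. {p3, p11, ¬p10} — p11 is true.
  11. {¬p4, ¬p7} — ¬p7 is true.
  12. {p5, ¬p11} — p5 is true.
  13. {p11, ¬p9, ¬p6} — ¬p6 is true.
  14. {p7, p9, ¬p4} — p9 is true.
  15. {p11, p7} — p11 is true.
  16. {p10, ¬p2, ¬p8} — ¬p8 is true.
  17. {¬p7, ¬p1} — ¬p7 is true.
  18. {¬p6, ¬p7, ¬p9} — ¬p7 is true.
  19. {p6, p10} — p10 is true.
  20. {¬p6, p1, ¬p9} — ¬p6 is true.
  21. {p2, ¬p5, ¬p3} — p2 is true.
  22. {p11, ¬p4} — p11 is true.

p1 = F, p2 = T, p3 = T, p4 = T, p5 = T, p6 = F, p7 = F, p8 = F, p9 = T, p10 = T, p11 = T, p12 = F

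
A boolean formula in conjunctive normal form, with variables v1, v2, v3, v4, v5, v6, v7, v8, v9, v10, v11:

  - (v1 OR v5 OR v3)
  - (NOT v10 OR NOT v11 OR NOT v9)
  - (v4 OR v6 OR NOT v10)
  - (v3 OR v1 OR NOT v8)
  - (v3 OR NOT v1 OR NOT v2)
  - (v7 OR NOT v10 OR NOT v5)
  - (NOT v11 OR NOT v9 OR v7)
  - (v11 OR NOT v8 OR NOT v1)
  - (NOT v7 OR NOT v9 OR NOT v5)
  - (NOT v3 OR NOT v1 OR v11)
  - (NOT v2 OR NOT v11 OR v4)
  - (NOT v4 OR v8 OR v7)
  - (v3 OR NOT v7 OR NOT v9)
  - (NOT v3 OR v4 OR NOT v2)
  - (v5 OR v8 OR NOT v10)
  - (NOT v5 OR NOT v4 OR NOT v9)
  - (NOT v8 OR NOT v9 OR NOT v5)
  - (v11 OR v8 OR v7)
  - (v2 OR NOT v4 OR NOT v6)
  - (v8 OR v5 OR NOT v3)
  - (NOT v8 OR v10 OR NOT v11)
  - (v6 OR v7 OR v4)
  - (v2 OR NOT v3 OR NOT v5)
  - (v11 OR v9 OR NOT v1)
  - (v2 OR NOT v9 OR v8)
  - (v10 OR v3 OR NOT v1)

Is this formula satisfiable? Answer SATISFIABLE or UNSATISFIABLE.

SATISFIABLE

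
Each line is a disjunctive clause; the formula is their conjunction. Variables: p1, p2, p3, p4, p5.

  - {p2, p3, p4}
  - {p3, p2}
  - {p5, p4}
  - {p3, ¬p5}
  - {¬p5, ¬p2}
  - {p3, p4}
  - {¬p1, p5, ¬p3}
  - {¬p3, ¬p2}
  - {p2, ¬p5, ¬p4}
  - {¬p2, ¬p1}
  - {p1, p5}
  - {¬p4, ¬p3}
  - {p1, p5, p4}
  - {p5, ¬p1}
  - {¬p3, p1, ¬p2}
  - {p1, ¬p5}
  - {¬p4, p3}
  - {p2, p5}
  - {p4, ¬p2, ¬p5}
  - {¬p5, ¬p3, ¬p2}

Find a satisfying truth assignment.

p1=T, p2=F, p3=T, p4=F, p5=T

Branch on p1: take p1 = True.
  then p2 is forced to False.
  then p3 is forced to True.
  then p5 is forced to True.
  then p4 is forced to False.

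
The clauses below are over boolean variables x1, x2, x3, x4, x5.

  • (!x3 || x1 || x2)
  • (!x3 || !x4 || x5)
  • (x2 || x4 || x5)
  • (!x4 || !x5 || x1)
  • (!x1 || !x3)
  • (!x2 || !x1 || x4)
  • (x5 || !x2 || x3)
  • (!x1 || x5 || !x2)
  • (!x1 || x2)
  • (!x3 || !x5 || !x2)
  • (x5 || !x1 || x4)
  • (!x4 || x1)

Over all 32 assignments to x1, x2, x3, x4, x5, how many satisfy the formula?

4

Satisfying assignments:
  x1=0 x2=0 x3=0 x4=0 x5=1
  x1=0 x2=1 x3=0 x4=0 x5=1
  x1=0 x2=1 x3=1 x4=0 x5=0
  x1=1 x2=1 x3=0 x4=1 x5=1
That's 4 in total.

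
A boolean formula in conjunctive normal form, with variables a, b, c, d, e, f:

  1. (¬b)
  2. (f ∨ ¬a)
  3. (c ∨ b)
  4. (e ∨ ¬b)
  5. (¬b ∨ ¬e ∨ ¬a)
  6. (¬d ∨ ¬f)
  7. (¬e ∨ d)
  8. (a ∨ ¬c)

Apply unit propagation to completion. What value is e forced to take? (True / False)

(¬b) stands alone — b = False.
(c ∨ b): since b = False, the clause reduces to (c). c = True.
(¬c ∨ a) with c = True leaves only a, so a = True.
(¬a ∨ f): since a = True, the clause reduces to (f). f = True.
(¬d ∨ ¬f) with f = True leaves only ¬d, so d = False.
(¬e ∨ d) with d = False leaves only ¬e, so e = False.

False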